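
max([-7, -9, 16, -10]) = 16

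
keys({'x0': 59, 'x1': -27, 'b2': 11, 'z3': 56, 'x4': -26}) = ['x0', 'x1', 'b2', 'z3', 'x4']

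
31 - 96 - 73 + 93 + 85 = 40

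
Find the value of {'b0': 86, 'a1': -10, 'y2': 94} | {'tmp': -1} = {'b0': 86, 'a1': -10, 'y2': 94, 'tmp': -1}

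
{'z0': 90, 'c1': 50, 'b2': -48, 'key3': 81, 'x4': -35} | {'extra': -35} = {'z0': 90, 'c1': 50, 'b2': -48, 'key3': 81, 'x4': -35, 'extra': -35}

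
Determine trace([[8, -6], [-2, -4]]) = 4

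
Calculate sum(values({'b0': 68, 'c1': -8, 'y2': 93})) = 68 + (-8) + 93
= 153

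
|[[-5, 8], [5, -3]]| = -25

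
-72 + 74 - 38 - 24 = -60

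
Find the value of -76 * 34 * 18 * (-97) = 4511664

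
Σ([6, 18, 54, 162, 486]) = 726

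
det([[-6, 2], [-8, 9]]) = (-6)*(9) - (2)*(-8)
= -38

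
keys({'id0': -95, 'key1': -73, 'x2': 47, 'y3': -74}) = ['id0', 'key1', 'x2', 'y3']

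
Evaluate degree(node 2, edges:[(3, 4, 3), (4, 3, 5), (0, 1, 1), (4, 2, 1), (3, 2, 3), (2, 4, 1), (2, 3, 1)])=incident: (4,2), (3,2), (2,4), (2,3)
= 4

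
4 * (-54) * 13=-2808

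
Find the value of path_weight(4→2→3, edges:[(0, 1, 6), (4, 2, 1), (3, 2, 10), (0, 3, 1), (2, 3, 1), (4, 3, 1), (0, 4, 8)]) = 2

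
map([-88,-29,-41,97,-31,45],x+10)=[-78, -19, -31, 107, -21, 55]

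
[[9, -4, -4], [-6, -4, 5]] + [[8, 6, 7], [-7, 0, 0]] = [[17, 2, 3], [-13, -4, 5]]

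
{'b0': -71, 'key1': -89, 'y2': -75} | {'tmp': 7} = {'b0': -71, 'key1': -89, 'y2': -75, 'tmp': 7}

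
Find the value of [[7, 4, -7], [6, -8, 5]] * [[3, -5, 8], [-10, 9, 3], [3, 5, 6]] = C[0][0] = (7)*(3) + (4)*(-10) + (-7)*(3) = -40
C[0][1] = (7)*(-5) + (4)*(9) + (-7)*(5) = -34
C[0][2] = (7)*(8) + (4)*(3) + (-7)*(6) = 26
C[1][0] = (6)*(3) + (-8)*(-10) + (5)*(3) = 113
C[1][1] = (6)*(-5) + (-8)*(9) + (5)*(5) = -77
C[1][2] = (6)*(8) + (-8)*(3) + (5)*(6) = 54
= [[-40, -34, 26], [113, -77, 54]]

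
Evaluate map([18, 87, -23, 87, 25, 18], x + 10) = [28, 97, -13, 97, 35, 28]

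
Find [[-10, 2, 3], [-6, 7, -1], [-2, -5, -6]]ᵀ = [[-10, -6, -2], [2, 7, -5], [3, -1, -6]]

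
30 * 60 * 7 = 12600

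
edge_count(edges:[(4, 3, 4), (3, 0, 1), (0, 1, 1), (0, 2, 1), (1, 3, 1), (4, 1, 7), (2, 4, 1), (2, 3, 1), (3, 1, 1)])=9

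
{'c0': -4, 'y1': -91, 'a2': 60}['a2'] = 60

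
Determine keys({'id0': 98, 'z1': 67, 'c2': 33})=['id0', 'z1', 'c2']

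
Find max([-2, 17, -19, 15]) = 17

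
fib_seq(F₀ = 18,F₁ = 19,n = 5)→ F_2 = F_1 + F_0 = 37
F_3 = F_2 + F_1 = 56
F_4 = F_3 + F_2 = 93
= [18, 19, 37, 56, 93]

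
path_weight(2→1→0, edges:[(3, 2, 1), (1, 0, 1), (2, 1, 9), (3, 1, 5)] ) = w(2→1)=9 + w(1→0)=1
= 10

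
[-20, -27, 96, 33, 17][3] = 33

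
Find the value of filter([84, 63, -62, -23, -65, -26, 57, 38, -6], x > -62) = [84, 63, -23, -26, 57, 38, -6]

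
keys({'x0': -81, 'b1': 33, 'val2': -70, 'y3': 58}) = ['x0', 'b1', 'val2', 'y3']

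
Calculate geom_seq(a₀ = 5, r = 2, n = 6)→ a_0 = 5*2^0 = 5
a_1 = 5*2^1 = 10
a_2 = 5*2^2 = 20
...
= [5, 10, 20, 40, 80, 160]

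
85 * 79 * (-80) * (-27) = 14504400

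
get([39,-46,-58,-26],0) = 39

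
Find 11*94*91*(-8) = -752752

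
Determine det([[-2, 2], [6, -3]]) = (-2)*(-3) - (2)*(6)
= -6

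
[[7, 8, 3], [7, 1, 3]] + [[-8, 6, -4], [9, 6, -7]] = [[-1, 14, -1], [16, 7, -4]]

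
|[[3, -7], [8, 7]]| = 77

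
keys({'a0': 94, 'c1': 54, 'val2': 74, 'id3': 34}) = ['a0', 'c1', 'val2', 'id3']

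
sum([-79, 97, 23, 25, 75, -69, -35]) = 37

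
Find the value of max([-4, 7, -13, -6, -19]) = 7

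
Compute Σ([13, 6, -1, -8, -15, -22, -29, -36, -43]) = -135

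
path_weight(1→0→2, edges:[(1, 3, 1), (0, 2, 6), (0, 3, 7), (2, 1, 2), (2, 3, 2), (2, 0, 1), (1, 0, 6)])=12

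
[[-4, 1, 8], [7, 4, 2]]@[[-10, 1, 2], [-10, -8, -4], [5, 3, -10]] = [[70, 12, -92], [-100, -19, -22]]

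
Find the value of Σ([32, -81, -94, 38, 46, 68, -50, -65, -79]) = 32 + (-81) + (-94) + 38 + 46 + 68 + (-50) + (-65) + (-79)
= -185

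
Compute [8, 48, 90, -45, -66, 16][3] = -45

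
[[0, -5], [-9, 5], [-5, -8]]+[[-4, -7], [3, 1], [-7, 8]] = [[-4, -12], [-6, 6], [-12, 0]]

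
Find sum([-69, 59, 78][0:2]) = slice → [-69, 59]
(-69) + 59
= -10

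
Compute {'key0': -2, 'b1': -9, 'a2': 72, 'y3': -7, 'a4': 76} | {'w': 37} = {'key0': -2, 'b1': -9, 'a2': 72, 'y3': -7, 'a4': 76, 'w': 37}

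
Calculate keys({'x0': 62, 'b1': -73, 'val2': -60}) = ['x0', 'b1', 'val2']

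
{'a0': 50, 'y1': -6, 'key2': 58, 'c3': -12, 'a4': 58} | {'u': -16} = {'a0': 50, 'y1': -6, 'key2': 58, 'c3': -12, 'a4': 58, 'u': -16}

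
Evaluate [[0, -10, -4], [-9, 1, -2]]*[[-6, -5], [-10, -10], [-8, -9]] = [[132, 136], [60, 53]]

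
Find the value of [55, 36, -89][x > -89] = keep x where x > -89: 55✓, 36✓, -89✗
= [55, 36]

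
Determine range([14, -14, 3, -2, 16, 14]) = 30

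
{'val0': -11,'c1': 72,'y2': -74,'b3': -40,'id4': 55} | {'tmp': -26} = {'val0': -11, 'c1': 72, 'y2': -74, 'b3': -40, 'id4': 55, 'tmp': -26}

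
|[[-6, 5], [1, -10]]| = (-6)*(-10) - (5)*(1)
= 55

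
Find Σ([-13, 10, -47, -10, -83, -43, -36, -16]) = -238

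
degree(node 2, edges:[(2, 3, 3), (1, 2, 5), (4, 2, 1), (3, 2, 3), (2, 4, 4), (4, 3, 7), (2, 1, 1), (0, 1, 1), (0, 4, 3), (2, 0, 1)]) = 7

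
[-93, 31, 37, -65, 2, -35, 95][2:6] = [37, -65, 2, -35]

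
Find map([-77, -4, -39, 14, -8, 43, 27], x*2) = -77*2=-154, -4*2=-8, -39*2=-78, 14*2=28, -8*2=-16, 43*2=86, 27*2=54
= [-154, -8, -78, 28, -16, 86, 54]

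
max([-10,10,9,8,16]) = 16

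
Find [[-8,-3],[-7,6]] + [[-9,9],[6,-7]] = [[-17, 6], [-1, -1]]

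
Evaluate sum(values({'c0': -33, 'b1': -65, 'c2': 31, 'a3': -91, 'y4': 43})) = (-33) + (-65) + 31 + (-91) + 43
= -115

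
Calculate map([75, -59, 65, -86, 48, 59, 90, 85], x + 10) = 75+10=85, -59+10=-49, 65+10=75, -86+10=-76, 48+10=58, 59+10=69, 90+10=100, 85+10=95
= [85, -49, 75, -76, 58, 69, 100, 95]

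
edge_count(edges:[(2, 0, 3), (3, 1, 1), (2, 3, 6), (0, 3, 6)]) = 4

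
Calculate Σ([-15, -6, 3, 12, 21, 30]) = 45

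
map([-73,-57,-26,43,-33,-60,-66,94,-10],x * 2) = [-146, -114, -52, 86, -66, -120, -132, 188, -20]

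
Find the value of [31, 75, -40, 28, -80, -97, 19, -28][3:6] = [28, -80, -97]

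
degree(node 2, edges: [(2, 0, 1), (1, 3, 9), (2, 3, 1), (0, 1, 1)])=incident: (2,0), (2,3)
= 2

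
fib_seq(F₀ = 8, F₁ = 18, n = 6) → F_2 = F_1 + F_0 = 26
F_3 = F_2 + F_1 = 44
F_4 = F_3 + F_2 = 70
...
= [8, 18, 26, 44, 70, 114]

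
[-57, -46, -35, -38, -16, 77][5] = 77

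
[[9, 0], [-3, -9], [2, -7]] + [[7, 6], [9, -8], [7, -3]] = [[16, 6], [6, -17], [9, -10]]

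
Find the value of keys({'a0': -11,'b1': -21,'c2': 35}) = ['a0', 'b1', 'c2']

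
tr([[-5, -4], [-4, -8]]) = -13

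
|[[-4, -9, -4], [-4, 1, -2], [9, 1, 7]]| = (1)*(-4)*det([[1, -2], [1, 7]]) + (-1)*(-9)*det([[-4, -2], [9, 7]]) + (1)*(-4)*det([[-4, 1], [9, 1]])
= -36 + -90 + 52
= -74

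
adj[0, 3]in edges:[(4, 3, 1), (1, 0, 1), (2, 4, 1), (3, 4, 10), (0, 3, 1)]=1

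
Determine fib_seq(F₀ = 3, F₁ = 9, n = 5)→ F_2 = F_1 + F_0 = 12
F_3 = F_2 + F_1 = 21
F_4 = F_3 + F_2 = 33
= [3, 9, 12, 21, 33]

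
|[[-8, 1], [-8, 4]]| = -24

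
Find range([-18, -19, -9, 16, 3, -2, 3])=35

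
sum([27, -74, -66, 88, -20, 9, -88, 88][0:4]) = slice → [27, -74, -66, 88]
27 + (-74) + (-66) + 88
= -25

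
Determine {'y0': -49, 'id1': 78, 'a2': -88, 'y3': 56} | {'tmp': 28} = {'y0': -49, 'id1': 78, 'a2': -88, 'y3': 56, 'tmp': 28}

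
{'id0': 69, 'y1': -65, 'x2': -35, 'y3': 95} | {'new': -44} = {'id0': 69, 'y1': -65, 'x2': -35, 'y3': 95, 'new': -44}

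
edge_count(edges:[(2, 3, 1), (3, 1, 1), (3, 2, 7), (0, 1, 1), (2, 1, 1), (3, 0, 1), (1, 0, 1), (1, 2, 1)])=8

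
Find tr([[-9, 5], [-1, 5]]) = diagonal: (-9) + 5
= -4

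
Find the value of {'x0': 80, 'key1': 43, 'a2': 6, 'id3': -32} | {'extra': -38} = {'x0': 80, 'key1': 43, 'a2': 6, 'id3': -32, 'extra': -38}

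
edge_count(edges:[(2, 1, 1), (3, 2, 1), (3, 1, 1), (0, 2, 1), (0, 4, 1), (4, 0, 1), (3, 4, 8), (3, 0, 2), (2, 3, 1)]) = 9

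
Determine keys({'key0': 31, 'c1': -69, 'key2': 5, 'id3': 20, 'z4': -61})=['key0', 'c1', 'key2', 'id3', 'z4']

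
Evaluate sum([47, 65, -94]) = 47 + 65 + (-94)
= 18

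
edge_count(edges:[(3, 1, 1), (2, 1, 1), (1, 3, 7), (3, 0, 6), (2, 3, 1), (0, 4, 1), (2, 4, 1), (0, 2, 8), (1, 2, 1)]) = 9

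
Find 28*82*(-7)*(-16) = 257152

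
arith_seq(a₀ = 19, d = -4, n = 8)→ a_0 = 19 + 0*-4 = 19
a_1 = 19 + 1*-4 = 15
a_2 = 19 + 2*-4 = 11
...
= [19, 15, 11, 7, 3, -1, -5, -9]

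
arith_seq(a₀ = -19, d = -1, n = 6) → [-19, -20, -21, -22, -23, -24]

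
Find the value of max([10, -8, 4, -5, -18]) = 10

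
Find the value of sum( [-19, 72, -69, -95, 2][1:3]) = slice → [72, -69]
72 + (-69)
= 3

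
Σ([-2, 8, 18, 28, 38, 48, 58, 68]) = (-2) + 8 + 18 + 28 + 38 + 48 + 58 + 68
= 264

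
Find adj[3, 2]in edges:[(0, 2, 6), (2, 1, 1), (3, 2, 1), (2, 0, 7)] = 1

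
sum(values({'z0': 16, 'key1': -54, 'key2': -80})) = 16 + (-54) + (-80)
= -118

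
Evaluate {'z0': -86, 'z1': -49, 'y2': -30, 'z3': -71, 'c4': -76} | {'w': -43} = {'z0': -86, 'z1': -49, 'y2': -30, 'z3': -71, 'c4': -76, 'w': -43}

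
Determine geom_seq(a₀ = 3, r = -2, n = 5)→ a_0 = 3*(-2)^0 = 3
a_1 = 3*(-2)^1 = -6
a_2 = 3*(-2)^2 = 12
...
= [3, -6, 12, -24, 48]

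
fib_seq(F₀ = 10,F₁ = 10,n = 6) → [10, 10, 20, 30, 50, 80]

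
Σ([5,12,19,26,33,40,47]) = 182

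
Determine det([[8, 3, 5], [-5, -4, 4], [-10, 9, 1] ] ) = (1)*(8)*det([[-4, 4], [9, 1]]) + (-1)*(3)*det([[-5, 4], [-10, 1]]) + (1)*(5)*det([[-5, -4], [-10, 9]])
= -320 + -105 + -425
= -850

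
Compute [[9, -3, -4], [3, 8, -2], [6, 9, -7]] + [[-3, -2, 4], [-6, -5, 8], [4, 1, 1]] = [[6, -5, 0], [-3, 3, 6], [10, 10, -6]]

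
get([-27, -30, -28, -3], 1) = -30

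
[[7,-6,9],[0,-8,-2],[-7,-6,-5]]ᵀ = [[7, 0, -7], [-6, -8, -6], [9, -2, -5]]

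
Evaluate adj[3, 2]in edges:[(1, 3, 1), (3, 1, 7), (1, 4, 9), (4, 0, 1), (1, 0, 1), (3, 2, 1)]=1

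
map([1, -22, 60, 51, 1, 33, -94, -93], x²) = [1, 484, 3600, 2601, 1, 1089, 8836, 8649]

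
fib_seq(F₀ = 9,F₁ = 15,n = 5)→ F_2 = F_1 + F_0 = 24
F_3 = F_2 + F_1 = 39
F_4 = F_3 + F_2 = 63
= [9, 15, 24, 39, 63]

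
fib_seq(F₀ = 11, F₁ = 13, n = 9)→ [11, 13, 24, 37, 61, 98, 159, 257, 416]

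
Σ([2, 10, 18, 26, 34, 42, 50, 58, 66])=2 + 10 + 18 + 26 + 34 + 42 + 50 + 58 + 66
= 306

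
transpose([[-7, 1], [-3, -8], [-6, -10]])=[[-7, -3, -6], [1, -8, -10]]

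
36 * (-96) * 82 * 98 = -27772416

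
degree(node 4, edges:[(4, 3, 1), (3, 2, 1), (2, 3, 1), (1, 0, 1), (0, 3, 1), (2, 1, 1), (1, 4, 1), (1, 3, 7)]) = incident: (4,3), (1,4)
= 2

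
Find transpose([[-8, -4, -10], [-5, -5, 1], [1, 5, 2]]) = [[-8, -5, 1], [-4, -5, 5], [-10, 1, 2]]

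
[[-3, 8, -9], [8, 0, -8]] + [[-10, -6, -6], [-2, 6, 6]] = [[-13, 2, -15], [6, 6, -2]]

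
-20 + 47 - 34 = -7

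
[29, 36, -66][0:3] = [29, 36, -66]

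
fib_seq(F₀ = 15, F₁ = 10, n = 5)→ [15, 10, 25, 35, 60]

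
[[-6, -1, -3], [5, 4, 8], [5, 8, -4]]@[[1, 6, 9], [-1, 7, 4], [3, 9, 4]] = [[-14, -70, -70], [25, 130, 93], [-15, 50, 61]]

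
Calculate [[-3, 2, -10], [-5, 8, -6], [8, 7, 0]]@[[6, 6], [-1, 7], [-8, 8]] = C[0][0] = (-3)*(6) + (2)*(-1) + (-10)*(-8) = 60
C[0][1] = (-3)*(6) + (2)*(7) + (-10)*(8) = -84
C[1][0] = (-5)*(6) + (8)*(-1) + (-6)*(-8) = 10
C[1][1] = (-5)*(6) + (8)*(7) + (-6)*(8) = -22
C[2][0] = (8)*(6) + (7)*(-1) + (0)*(-8) = 41
C[2][1] = (8)*(6) + (7)*(7) + (0)*(8) = 97
= [[60, -84], [10, -22], [41, 97]]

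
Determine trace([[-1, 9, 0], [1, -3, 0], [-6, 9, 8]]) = diagonal: (-1) + (-3) + 8
= 4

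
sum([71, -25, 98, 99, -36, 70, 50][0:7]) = 327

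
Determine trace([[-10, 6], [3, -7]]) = -17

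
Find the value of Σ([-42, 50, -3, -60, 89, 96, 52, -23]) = (-42) + 50 + (-3) + (-60) + 89 + 96 + 52 + (-23)
= 159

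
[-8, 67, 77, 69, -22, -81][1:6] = [67, 77, 69, -22, -81]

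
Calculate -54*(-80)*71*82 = 25151040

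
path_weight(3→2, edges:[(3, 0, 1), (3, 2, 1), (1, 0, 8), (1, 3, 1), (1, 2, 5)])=1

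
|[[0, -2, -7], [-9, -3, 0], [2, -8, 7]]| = (1)*(0)*det([[-3, 0], [-8, 7]]) + (-1)*(-2)*det([[-9, 0], [2, 7]]) + (1)*(-7)*det([[-9, -3], [2, -8]])
= 0 + -126 + -546
= -672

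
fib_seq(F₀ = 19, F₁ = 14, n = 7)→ F_2 = F_1 + F_0 = 33
F_3 = F_2 + F_1 = 47
F_4 = F_3 + F_2 = 80
...
= [19, 14, 33, 47, 80, 127, 207]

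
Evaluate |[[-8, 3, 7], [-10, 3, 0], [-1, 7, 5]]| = (1)*(-8)*det([[3, 0], [7, 5]]) + (-1)*(3)*det([[-10, 0], [-1, 5]]) + (1)*(7)*det([[-10, 3], [-1, 7]])
= -120 + 150 + -469
= -439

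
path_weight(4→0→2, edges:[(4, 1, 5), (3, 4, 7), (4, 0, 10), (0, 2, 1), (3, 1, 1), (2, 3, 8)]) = 11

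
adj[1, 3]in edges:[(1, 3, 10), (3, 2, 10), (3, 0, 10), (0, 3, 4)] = 10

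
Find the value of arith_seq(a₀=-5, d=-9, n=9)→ a_0 = -5 + 0*-9 = -5
a_1 = -5 + 1*-9 = -14
a_2 = -5 + 2*-9 = -23
...
= [-5, -14, -23, -32, -41, -50, -59, -68, -77]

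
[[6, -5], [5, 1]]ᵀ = [[6, 5], [-5, 1]]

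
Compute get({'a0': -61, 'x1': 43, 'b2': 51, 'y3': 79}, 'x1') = 43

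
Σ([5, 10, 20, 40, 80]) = 5 + 10 + 20 + 40 + 80
= 155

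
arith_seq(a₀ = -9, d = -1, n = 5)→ a_0 = -9 + 0*-1 = -9
a_1 = -9 + 1*-1 = -10
a_2 = -9 + 2*-1 = -11
...
= [-9, -10, -11, -12, -13]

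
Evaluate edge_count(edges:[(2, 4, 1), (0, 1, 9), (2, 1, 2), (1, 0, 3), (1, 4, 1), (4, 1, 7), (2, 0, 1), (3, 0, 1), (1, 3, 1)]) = 9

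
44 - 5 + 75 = 114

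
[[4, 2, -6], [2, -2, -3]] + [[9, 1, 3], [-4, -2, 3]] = [[13, 3, -3], [-2, -4, 0]]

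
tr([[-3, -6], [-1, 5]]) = diagonal: (-3) + 5
= 2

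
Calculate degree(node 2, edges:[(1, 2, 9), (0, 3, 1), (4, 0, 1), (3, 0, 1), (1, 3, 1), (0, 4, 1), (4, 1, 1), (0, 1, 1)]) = 1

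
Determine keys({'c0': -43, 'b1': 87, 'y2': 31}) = ['c0', 'b1', 'y2']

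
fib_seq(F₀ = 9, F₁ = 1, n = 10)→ [9, 1, 10, 11, 21, 32, 53, 85, 138, 223]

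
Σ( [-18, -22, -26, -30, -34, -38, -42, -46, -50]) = -306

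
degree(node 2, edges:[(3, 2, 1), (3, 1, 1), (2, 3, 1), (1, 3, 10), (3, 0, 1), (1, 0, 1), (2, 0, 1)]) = 3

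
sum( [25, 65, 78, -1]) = 167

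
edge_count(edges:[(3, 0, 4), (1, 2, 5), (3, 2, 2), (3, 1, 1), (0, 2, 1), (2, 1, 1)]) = 6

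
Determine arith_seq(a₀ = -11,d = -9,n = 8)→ a_0 = -11 + 0*-9 = -11
a_1 = -11 + 1*-9 = -20
a_2 = -11 + 2*-9 = -29
...
= [-11, -20, -29, -38, -47, -56, -65, -74]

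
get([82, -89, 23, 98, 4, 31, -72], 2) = 23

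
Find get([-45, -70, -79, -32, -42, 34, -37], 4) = -42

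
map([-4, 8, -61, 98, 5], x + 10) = [6, 18, -51, 108, 15]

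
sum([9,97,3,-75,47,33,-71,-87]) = -44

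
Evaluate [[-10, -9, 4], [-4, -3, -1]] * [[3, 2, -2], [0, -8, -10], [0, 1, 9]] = C[0][0] = (-10)*(3) + (-9)*(0) + (4)*(0) = -30
C[0][1] = (-10)*(2) + (-9)*(-8) + (4)*(1) = 56
C[0][2] = (-10)*(-2) + (-9)*(-10) + (4)*(9) = 146
C[1][0] = (-4)*(3) + (-3)*(0) + (-1)*(0) = -12
C[1][1] = (-4)*(2) + (-3)*(-8) + (-1)*(1) = 15
C[1][2] = (-4)*(-2) + (-3)*(-10) + (-1)*(9) = 29
= [[-30, 56, 146], [-12, 15, 29]]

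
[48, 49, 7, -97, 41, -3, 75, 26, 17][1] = 49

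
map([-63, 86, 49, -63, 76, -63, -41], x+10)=-63+10=-53, 86+10=96, 49+10=59, -63+10=-53, 76+10=86, -63+10=-53, -41+10=-31
= [-53, 96, 59, -53, 86, -53, -31]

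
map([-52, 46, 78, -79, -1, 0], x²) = (-52)²=2704, (46)²=2116, (78)²=6084, (-79)²=6241, (-1)²=1, (0)²=0
= [2704, 2116, 6084, 6241, 1, 0]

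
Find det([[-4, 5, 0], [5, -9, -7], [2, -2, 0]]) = -14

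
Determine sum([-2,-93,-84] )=(-2) + (-93) + (-84)
= -179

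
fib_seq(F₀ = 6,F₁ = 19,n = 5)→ F_2 = F_1 + F_0 = 25
F_3 = F_2 + F_1 = 44
F_4 = F_3 + F_2 = 69
= [6, 19, 25, 44, 69]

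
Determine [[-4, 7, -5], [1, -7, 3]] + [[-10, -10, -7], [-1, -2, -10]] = [[-14, -3, -12], [0, -9, -7]]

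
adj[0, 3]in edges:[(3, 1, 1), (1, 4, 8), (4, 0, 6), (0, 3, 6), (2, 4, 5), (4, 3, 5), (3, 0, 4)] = 6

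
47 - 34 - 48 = -35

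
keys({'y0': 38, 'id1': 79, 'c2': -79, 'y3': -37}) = ['y0', 'id1', 'c2', 'y3']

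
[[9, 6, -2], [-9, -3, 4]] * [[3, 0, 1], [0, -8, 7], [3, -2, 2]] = C[0][0] = (9)*(3) + (6)*(0) + (-2)*(3) = 21
C[0][1] = (9)*(0) + (6)*(-8) + (-2)*(-2) = -44
C[0][2] = (9)*(1) + (6)*(7) + (-2)*(2) = 47
C[1][0] = (-9)*(3) + (-3)*(0) + (4)*(3) = -15
C[1][1] = (-9)*(0) + (-3)*(-8) + (4)*(-2) = 16
C[1][2] = (-9)*(1) + (-3)*(7) + (4)*(2) = -22
= [[21, -44, 47], [-15, 16, -22]]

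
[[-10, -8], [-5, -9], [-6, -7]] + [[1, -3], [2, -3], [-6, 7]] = [[-9, -11], [-3, -12], [-12, 0]]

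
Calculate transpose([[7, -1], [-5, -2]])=[[7, -5], [-1, -2]]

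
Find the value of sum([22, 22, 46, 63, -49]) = 22 + 22 + 46 + 63 + (-49)
= 104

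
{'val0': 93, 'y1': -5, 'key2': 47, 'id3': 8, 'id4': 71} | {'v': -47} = {'val0': 93, 'y1': -5, 'key2': 47, 'id3': 8, 'id4': 71, 'v': -47}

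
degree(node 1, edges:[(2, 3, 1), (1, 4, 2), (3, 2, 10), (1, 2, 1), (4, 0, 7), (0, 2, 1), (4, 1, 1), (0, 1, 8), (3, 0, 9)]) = 4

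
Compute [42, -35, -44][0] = 42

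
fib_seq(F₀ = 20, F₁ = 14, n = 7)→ [20, 14, 34, 48, 82, 130, 212]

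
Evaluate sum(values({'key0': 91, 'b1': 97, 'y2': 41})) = 229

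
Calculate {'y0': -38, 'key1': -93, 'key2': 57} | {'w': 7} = {'y0': -38, 'key1': -93, 'key2': 57, 'w': 7}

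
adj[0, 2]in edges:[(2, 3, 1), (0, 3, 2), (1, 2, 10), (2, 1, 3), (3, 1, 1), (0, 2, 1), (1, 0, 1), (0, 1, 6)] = 1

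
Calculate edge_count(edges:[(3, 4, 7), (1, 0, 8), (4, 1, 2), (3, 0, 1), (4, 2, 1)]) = 5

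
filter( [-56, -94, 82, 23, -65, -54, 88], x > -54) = [82, 23, 88]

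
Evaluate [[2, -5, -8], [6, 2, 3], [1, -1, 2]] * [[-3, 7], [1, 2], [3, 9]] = C[0][0] = (2)*(-3) + (-5)*(1) + (-8)*(3) = -35
C[0][1] = (2)*(7) + (-5)*(2) + (-8)*(9) = -68
C[1][0] = (6)*(-3) + (2)*(1) + (3)*(3) = -7
C[1][1] = (6)*(7) + (2)*(2) + (3)*(9) = 73
C[2][0] = (1)*(-3) + (-1)*(1) + (2)*(3) = 2
C[2][1] = (1)*(7) + (-1)*(2) + (2)*(9) = 23
= [[-35, -68], [-7, 73], [2, 23]]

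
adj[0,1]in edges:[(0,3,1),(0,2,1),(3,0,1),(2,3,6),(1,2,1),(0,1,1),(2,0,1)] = 1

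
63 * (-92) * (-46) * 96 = 25595136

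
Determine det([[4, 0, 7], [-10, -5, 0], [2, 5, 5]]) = -380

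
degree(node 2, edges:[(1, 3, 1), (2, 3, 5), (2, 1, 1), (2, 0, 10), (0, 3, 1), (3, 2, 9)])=4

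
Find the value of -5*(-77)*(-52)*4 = -80080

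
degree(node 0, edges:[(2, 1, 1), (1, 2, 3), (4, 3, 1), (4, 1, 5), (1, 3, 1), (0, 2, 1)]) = incident: (0,2)
= 1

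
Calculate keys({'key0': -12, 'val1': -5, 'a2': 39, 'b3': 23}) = ['key0', 'val1', 'a2', 'b3']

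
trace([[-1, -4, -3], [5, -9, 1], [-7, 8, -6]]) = diagonal: (-1) + (-9) + (-6)
= -16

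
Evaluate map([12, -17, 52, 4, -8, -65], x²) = (12)²=144, (-17)²=289, (52)²=2704, (4)²=16, (-8)²=64, (-65)²=4225
= [144, 289, 2704, 16, 64, 4225]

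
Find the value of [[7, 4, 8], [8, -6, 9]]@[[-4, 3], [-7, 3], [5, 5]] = C[0][0] = (7)*(-4) + (4)*(-7) + (8)*(5) = -16
C[0][1] = (7)*(3) + (4)*(3) + (8)*(5) = 73
C[1][0] = (8)*(-4) + (-6)*(-7) + (9)*(5) = 55
C[1][1] = (8)*(3) + (-6)*(3) + (9)*(5) = 51
= [[-16, 73], [55, 51]]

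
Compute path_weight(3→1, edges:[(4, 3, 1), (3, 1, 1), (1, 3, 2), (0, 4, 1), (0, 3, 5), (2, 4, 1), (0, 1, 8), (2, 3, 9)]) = 1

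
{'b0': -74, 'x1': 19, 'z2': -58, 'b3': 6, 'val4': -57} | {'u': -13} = {'b0': -74, 'x1': 19, 'z2': -58, 'b3': 6, 'val4': -57, 'u': -13}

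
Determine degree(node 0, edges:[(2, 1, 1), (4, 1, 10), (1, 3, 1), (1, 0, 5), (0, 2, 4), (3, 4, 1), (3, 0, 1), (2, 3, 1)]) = 3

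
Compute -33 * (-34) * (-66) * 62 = -4591224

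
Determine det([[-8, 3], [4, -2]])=(-8)*(-2) - (3)*(4)
= 4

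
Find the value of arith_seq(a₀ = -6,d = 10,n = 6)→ [-6, 4, 14, 24, 34, 44]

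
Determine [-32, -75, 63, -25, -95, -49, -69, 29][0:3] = [-32, -75, 63]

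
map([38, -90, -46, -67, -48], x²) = (38)²=1444, (-90)²=8100, (-46)²=2116, (-67)²=4489, (-48)²=2304
= [1444, 8100, 2116, 4489, 2304]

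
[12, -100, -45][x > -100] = [12, -45]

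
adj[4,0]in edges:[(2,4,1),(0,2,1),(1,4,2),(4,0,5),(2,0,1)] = 5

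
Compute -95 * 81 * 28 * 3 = -646380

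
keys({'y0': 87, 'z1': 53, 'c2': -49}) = ['y0', 'z1', 'c2']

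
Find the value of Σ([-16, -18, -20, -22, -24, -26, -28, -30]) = -184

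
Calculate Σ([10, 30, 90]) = 10 + 30 + 90
= 130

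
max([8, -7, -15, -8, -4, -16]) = 8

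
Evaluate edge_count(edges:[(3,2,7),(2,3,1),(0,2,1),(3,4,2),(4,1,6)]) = 5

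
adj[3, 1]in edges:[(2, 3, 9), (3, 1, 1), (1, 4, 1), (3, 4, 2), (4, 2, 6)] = 1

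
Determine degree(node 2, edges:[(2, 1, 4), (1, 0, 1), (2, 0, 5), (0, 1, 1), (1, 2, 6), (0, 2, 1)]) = incident: (2,1), (2,0), (1,2), (0,2)
= 4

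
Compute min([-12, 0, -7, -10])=-12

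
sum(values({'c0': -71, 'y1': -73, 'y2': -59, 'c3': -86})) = (-71) + (-73) + (-59) + (-86)
= -289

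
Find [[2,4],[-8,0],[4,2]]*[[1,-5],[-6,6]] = C[0][0] = (2)*(1) + (4)*(-6) = -22
C[0][1] = (2)*(-5) + (4)*(6) = 14
C[1][0] = (-8)*(1) + (0)*(-6) = -8
C[1][1] = (-8)*(-5) + (0)*(6) = 40
C[2][0] = (4)*(1) + (2)*(-6) = -8
C[2][1] = (4)*(-5) + (2)*(6) = -8
= [[-22, 14], [-8, 40], [-8, -8]]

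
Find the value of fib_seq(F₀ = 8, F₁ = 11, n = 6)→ [8, 11, 19, 30, 49, 79]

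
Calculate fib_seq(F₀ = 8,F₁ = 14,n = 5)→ F_2 = F_1 + F_0 = 22
F_3 = F_2 + F_1 = 36
F_4 = F_3 + F_2 = 58
= [8, 14, 22, 36, 58]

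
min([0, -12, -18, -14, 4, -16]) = -18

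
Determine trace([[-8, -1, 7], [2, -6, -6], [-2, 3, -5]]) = -19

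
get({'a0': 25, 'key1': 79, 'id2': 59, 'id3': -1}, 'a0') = 25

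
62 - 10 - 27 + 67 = 92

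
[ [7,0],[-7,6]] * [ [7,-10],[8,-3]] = [[49, -70], [-1, 52]]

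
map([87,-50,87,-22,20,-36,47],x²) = [7569, 2500, 7569, 484, 400, 1296, 2209]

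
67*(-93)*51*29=-9215649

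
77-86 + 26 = 17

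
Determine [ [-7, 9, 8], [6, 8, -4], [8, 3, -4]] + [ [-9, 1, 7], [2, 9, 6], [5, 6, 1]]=[[-16, 10, 15], [8, 17, 2], [13, 9, -3]]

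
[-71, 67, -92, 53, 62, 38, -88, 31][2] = -92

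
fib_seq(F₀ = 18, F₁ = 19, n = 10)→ F_2 = F_1 + F_0 = 37
F_3 = F_2 + F_1 = 56
F_4 = F_3 + F_2 = 93
...
= [18, 19, 37, 56, 93, 149, 242, 391, 633, 1024]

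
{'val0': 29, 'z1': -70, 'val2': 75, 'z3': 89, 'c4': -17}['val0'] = 29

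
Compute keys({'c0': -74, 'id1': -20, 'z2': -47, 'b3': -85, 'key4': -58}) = ['c0', 'id1', 'z2', 'b3', 'key4']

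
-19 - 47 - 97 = -163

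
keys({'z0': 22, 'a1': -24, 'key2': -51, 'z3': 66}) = ['z0', 'a1', 'key2', 'z3']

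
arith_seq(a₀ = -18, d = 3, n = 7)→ a_0 = -18 + 0*3 = -18
a_1 = -18 + 1*3 = -15
a_2 = -18 + 2*3 = -12
...
= [-18, -15, -12, -9, -6, -3, 0]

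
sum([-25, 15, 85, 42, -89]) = (-25) + 15 + 85 + 42 + (-89)
= 28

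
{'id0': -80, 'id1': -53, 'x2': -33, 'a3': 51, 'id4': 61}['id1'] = -53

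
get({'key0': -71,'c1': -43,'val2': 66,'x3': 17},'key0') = -71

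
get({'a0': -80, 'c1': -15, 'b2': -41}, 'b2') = -41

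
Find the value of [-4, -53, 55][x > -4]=[55]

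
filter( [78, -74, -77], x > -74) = [78]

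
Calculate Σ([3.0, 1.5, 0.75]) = 5.25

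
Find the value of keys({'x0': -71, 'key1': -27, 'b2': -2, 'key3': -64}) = ['x0', 'key1', 'b2', 'key3']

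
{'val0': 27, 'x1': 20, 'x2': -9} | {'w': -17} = {'val0': 27, 'x1': 20, 'x2': -9, 'w': -17}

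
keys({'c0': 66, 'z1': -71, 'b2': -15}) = ['c0', 'z1', 'b2']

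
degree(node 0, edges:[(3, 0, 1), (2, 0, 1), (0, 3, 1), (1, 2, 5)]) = 3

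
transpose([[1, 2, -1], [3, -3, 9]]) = [[1, 3], [2, -3], [-1, 9]]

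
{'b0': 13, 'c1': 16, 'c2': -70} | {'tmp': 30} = {'b0': 13, 'c1': 16, 'c2': -70, 'tmp': 30}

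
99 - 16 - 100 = -17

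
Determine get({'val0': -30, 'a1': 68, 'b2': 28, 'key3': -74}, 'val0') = -30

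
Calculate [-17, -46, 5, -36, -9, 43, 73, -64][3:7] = [-36, -9, 43, 73]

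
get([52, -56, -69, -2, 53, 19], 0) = 52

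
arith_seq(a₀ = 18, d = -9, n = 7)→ [18, 9, 0, -9, -18, -27, -36]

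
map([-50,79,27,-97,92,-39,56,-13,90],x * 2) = [-100, 158, 54, -194, 184, -78, 112, -26, 180]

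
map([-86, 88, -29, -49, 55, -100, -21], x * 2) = [-172, 176, -58, -98, 110, -200, -42]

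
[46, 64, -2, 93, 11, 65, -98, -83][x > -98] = [46, 64, -2, 93, 11, 65, -83]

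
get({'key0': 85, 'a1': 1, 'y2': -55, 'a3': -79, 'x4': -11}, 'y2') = -55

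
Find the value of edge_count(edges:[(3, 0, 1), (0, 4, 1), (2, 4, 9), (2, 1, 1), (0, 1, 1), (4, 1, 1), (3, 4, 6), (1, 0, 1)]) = 8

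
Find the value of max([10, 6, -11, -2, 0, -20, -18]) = 10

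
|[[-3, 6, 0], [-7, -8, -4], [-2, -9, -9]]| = (1)*(-3)*det([[-8, -4], [-9, -9]]) + (-1)*(6)*det([[-7, -4], [-2, -9]]) + (1)*(0)*det([[-7, -8], [-2, -9]])
= -108 + -330 + 0
= -438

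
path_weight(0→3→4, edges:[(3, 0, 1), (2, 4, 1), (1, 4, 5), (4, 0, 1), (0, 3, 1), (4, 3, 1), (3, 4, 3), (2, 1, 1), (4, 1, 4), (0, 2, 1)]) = 4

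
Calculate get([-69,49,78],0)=-69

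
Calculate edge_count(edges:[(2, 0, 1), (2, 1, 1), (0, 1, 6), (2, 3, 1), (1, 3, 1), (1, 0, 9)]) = 6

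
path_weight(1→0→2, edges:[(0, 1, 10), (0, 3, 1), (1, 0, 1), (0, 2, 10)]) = w(1→0)=1 + w(0→2)=10
= 11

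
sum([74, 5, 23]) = 102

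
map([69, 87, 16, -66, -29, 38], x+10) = [79, 97, 26, -56, -19, 48]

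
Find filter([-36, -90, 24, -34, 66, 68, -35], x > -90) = keep x where x > -90: -36✓, -90✗, 24✓, -34✓, 66✓, 68✓, -35✓
= [-36, 24, -34, 66, 68, -35]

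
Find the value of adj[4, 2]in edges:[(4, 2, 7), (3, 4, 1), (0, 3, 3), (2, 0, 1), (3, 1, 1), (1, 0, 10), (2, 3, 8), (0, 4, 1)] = 7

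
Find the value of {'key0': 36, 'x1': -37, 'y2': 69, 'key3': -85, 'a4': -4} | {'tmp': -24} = {'key0': 36, 'x1': -37, 'y2': 69, 'key3': -85, 'a4': -4, 'tmp': -24}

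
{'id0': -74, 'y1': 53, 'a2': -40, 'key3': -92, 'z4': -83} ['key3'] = -92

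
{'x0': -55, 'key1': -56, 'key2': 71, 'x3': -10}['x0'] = -55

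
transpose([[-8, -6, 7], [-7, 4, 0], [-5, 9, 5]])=[[-8, -7, -5], [-6, 4, 9], [7, 0, 5]]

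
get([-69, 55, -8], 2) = -8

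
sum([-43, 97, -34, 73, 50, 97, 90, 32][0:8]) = slice → [-43, 97, -34, 73, 50, 97, 90, 32]
(-43) + 97 + (-34) + 73 + 50 + 97 + 90 + 32
= 362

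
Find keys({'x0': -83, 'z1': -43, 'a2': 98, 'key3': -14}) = ['x0', 'z1', 'a2', 'key3']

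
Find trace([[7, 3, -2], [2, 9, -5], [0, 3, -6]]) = diagonal: 7 + 9 + (-6)
= 10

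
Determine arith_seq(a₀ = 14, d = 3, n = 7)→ a_0 = 14 + 0*3 = 14
a_1 = 14 + 1*3 = 17
a_2 = 14 + 2*3 = 20
...
= [14, 17, 20, 23, 26, 29, 32]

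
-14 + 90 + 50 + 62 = 188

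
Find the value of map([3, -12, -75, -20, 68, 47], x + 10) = 3+10=13, -12+10=-2, -75+10=-65, -20+10=-10, 68+10=78, 47+10=57
= [13, -2, -65, -10, 78, 57]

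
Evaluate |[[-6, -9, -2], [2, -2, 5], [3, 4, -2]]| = -103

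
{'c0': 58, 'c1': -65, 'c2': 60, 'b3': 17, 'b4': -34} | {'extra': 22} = {'c0': 58, 'c1': -65, 'c2': 60, 'b3': 17, 'b4': -34, 'extra': 22}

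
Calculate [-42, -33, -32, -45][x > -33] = [-32]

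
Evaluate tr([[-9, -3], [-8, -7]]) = diagonal: (-9) + (-7)
= -16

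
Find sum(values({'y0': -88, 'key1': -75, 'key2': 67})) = -96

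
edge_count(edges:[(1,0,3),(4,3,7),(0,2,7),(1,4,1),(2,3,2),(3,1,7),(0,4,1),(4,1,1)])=8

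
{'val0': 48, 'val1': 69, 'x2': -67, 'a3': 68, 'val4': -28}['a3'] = 68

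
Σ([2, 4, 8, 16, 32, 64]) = 2 + 4 + 8 + 16 + 32 + 64
= 126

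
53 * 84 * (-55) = -244860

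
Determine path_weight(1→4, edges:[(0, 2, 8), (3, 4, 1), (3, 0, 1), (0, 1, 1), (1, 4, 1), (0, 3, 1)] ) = 1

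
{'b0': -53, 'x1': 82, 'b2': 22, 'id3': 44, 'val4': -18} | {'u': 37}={'b0': -53, 'x1': 82, 'b2': 22, 'id3': 44, 'val4': -18, 'u': 37}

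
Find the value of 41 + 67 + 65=173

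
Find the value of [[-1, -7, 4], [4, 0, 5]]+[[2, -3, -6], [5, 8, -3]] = [[1, -10, -2], [9, 8, 2]]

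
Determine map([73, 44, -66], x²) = [5329, 1936, 4356]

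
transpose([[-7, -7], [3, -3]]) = [[-7, 3], [-7, -3]]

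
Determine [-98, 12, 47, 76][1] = 12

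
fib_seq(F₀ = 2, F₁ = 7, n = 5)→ [2, 7, 9, 16, 25]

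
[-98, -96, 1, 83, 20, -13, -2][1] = -96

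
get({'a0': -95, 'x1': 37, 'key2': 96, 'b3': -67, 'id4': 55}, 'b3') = -67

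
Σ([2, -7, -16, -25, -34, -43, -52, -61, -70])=2 + (-7) + (-16) + (-25) + (-34) + (-43) + (-52) + (-61) + (-70)
= -306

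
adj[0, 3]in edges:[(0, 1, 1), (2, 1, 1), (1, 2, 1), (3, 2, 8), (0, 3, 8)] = 8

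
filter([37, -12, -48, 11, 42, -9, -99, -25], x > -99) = keep x where x > -99: 37✓, -12✓, -48✓, 11✓, 42✓, -9✓, -99✗, -25✓
= [37, -12, -48, 11, 42, -9, -25]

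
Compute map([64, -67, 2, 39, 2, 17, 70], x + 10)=64+10=74, -67+10=-57, 2+10=12, 39+10=49, 2+10=12, 17+10=27, 70+10=80
= [74, -57, 12, 49, 12, 27, 80]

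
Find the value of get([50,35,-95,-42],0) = 50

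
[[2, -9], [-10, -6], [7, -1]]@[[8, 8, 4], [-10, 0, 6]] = C[0][0] = (2)*(8) + (-9)*(-10) = 106
C[0][1] = (2)*(8) + (-9)*(0) = 16
C[0][2] = (2)*(4) + (-9)*(6) = -46
C[1][0] = (-10)*(8) + (-6)*(-10) = -20
C[1][1] = (-10)*(8) + (-6)*(0) = -80
C[1][2] = (-10)*(4) + (-6)*(6) = -76
... (3 more cells)
= [[106, 16, -46], [-20, -80, -76], [66, 56, 22]]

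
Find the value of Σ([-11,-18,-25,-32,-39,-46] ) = (-11) + (-18) + (-25) + (-32) + (-39) + (-46)
= -171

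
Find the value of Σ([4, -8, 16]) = 4 + -8 + 16
= 12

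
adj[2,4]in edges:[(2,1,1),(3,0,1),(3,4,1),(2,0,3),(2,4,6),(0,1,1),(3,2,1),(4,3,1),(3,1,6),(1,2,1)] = 6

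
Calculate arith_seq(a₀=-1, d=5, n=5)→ a_0 = -1 + 0*5 = -1
a_1 = -1 + 1*5 = 4
a_2 = -1 + 2*5 = 9
...
= [-1, 4, 9, 14, 19]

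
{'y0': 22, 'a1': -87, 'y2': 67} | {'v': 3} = {'y0': 22, 'a1': -87, 'y2': 67, 'v': 3}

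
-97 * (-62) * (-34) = -204476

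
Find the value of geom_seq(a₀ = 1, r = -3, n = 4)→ a_0 = 1*(-3)^0 = 1
a_1 = 1*(-3)^1 = -3
a_2 = 1*(-3)^2 = 9
...
= [1, -3, 9, -27]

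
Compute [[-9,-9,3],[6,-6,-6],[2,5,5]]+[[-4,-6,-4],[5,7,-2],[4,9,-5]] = [[-13, -15, -1], [11, 1, -8], [6, 14, 0]]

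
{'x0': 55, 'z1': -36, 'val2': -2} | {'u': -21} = {'x0': 55, 'z1': -36, 'val2': -2, 'u': -21}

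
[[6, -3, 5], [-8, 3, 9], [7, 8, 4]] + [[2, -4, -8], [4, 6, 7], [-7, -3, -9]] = [[8, -7, -3], [-4, 9, 16], [0, 5, -5]]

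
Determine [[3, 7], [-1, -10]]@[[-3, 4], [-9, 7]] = C[0][0] = (3)*(-3) + (7)*(-9) = -72
C[0][1] = (3)*(4) + (7)*(7) = 61
C[1][0] = (-1)*(-3) + (-10)*(-9) = 93
C[1][1] = (-1)*(4) + (-10)*(7) = -74
= [[-72, 61], [93, -74]]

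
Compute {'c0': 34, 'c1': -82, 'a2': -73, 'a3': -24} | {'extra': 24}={'c0': 34, 'c1': -82, 'a2': -73, 'a3': -24, 'extra': 24}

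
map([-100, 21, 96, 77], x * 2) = [-200, 42, 192, 154]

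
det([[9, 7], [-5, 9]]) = (9)*(9) - (7)*(-5)
= 116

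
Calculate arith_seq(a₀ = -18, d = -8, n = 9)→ a_0 = -18 + 0*-8 = -18
a_1 = -18 + 1*-8 = -26
a_2 = -18 + 2*-8 = -34
...
= [-18, -26, -34, -42, -50, -58, -66, -74, -82]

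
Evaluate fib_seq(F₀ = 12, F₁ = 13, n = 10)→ [12, 13, 25, 38, 63, 101, 164, 265, 429, 694]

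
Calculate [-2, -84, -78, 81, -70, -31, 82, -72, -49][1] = -84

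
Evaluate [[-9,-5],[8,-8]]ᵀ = [[-9, 8], [-5, -8]]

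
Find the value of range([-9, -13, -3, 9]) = 22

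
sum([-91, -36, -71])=(-91) + (-36) + (-71)
= -198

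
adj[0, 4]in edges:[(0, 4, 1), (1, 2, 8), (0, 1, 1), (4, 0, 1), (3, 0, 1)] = 1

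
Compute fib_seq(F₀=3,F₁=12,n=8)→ F_2 = F_1 + F_0 = 15
F_3 = F_2 + F_1 = 27
F_4 = F_3 + F_2 = 42
...
= [3, 12, 15, 27, 42, 69, 111, 180]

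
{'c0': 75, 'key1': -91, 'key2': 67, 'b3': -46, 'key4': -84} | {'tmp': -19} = {'c0': 75, 'key1': -91, 'key2': 67, 'b3': -46, 'key4': -84, 'tmp': -19}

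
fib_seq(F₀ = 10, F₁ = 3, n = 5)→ [10, 3, 13, 16, 29]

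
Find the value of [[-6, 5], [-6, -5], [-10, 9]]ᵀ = [[-6, -6, -10], [5, -5, 9]]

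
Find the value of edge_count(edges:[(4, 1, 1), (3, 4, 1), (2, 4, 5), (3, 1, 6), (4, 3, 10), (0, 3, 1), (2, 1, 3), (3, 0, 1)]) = 8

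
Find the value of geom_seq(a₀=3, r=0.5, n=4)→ [3.0, 1.5, 0.75, 0.375]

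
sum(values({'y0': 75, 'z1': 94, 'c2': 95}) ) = 75 + 94 + 95
= 264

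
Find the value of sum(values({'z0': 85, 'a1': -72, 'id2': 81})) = 85 + (-72) + 81
= 94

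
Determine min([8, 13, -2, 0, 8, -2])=-2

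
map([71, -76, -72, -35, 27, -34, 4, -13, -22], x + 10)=[81, -66, -62, -25, 37, -24, 14, -3, -12]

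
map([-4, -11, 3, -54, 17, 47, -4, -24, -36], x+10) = [6, -1, 13, -44, 27, 57, 6, -14, -26]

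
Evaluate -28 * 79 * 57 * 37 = -4665108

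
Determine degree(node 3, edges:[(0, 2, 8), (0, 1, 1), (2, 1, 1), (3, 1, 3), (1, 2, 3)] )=1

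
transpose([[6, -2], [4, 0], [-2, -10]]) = [[6, 4, -2], [-2, 0, -10]]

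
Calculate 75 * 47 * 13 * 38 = 1741350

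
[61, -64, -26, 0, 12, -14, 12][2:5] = [-26, 0, 12]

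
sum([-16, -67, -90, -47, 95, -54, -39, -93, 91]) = (-16) + (-67) + (-90) + (-47) + 95 + (-54) + (-39) + (-93) + 91
= -220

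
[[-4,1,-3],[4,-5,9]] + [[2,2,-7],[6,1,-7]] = [[-2, 3, -10], [10, -4, 2]]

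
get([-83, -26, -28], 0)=-83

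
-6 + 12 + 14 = 20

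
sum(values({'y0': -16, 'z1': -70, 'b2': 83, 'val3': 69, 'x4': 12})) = (-16) + (-70) + 83 + 69 + 12
= 78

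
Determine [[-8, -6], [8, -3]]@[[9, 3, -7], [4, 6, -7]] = C[0][0] = (-8)*(9) + (-6)*(4) = -96
C[0][1] = (-8)*(3) + (-6)*(6) = -60
C[0][2] = (-8)*(-7) + (-6)*(-7) = 98
C[1][0] = (8)*(9) + (-3)*(4) = 60
C[1][1] = (8)*(3) + (-3)*(6) = 6
C[1][2] = (8)*(-7) + (-3)*(-7) = -35
= [[-96, -60, 98], [60, 6, -35]]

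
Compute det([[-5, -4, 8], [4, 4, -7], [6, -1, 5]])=-41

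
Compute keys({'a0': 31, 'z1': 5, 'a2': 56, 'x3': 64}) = ['a0', 'z1', 'a2', 'x3']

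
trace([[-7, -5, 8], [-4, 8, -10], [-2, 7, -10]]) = -9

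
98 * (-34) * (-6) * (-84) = -1679328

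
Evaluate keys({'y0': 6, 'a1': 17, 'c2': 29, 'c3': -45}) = ['y0', 'a1', 'c2', 'c3']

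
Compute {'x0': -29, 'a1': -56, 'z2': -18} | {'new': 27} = {'x0': -29, 'a1': -56, 'z2': -18, 'new': 27}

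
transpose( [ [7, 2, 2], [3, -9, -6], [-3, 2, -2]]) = [[7, 3, -3], [2, -9, 2], [2, -6, -2]]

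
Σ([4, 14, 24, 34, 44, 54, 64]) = 238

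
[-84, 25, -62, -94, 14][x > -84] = [25, -62, 14]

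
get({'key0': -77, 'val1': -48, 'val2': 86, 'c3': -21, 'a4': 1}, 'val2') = 86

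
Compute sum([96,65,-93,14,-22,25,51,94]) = 230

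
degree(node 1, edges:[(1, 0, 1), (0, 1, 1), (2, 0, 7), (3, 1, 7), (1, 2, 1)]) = 4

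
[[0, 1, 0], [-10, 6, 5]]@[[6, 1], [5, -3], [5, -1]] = [[5, -3], [-5, -33]]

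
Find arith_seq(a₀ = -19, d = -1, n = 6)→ [-19, -20, -21, -22, -23, -24]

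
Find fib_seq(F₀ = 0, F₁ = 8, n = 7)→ F_2 = F_1 + F_0 = 8
F_3 = F_2 + F_1 = 16
F_4 = F_3 + F_2 = 24
...
= [0, 8, 8, 16, 24, 40, 64]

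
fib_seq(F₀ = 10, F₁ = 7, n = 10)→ F_2 = F_1 + F_0 = 17
F_3 = F_2 + F_1 = 24
F_4 = F_3 + F_2 = 41
...
= [10, 7, 17, 24, 41, 65, 106, 171, 277, 448]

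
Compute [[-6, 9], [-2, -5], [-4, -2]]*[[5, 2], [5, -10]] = [[15, -102], [-35, 46], [-30, 12]]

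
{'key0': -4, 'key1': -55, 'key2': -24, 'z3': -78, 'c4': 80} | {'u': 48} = {'key0': -4, 'key1': -55, 'key2': -24, 'z3': -78, 'c4': 80, 'u': 48}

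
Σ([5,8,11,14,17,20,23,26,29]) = 5 + 8 + 11 + 14 + 17 + 20 + 23 + 26 + 29
= 153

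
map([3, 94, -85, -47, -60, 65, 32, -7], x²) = (3)²=9, (94)²=8836, (-85)²=7225, (-47)²=2209, (-60)²=3600, (65)²=4225, (32)²=1024, (-7)²=49
= [9, 8836, 7225, 2209, 3600, 4225, 1024, 49]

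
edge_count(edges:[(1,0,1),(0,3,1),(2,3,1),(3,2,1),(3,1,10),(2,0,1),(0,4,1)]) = 7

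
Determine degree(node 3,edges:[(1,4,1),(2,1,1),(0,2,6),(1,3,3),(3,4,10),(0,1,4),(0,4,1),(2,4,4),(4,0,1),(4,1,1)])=2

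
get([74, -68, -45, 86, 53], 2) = -45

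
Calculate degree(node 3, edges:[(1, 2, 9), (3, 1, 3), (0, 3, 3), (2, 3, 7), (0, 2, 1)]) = incident: (3,1), (0,3), (2,3)
= 3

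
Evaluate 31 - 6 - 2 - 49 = -26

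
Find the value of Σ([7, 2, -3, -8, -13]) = -15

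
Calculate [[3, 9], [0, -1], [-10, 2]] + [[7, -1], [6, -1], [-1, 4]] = [[10, 8], [6, -2], [-11, 6]]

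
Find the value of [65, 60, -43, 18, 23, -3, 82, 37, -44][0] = 65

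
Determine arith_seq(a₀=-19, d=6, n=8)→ [-19, -13, -7, -1, 5, 11, 17, 23]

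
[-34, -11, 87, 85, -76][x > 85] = [87]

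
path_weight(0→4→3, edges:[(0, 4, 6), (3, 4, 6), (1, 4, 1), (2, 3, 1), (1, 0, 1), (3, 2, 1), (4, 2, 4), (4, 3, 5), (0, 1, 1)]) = w(0→4)=6 + w(4→3)=5
= 11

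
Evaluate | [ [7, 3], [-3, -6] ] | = (7)*(-6) - (3)*(-3)
= -33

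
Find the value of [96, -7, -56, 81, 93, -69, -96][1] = -7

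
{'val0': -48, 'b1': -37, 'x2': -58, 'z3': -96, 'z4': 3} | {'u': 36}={'val0': -48, 'b1': -37, 'x2': -58, 'z3': -96, 'z4': 3, 'u': 36}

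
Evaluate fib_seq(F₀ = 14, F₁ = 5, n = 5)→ [14, 5, 19, 24, 43]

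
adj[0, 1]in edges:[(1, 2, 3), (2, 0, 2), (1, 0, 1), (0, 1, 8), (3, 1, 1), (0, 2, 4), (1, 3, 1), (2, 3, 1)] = 8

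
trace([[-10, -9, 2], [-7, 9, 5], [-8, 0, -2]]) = -3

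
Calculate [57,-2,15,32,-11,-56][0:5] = [57, -2, 15, 32, -11]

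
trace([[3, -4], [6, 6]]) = 9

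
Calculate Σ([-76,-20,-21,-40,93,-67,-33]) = (-76) + (-20) + (-21) + (-40) + 93 + (-67) + (-33)
= -164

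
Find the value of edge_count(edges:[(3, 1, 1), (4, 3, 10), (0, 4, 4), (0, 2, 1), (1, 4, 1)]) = 5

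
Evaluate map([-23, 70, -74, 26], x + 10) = [-13, 80, -64, 36]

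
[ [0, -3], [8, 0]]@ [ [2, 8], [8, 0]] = [[-24, 0], [16, 64]]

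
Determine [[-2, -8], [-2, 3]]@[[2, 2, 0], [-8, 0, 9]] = [[60, -4, -72], [-28, -4, 27]]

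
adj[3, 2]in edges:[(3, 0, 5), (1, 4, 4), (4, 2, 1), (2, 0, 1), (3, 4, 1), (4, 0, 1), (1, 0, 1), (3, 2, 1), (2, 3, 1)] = 1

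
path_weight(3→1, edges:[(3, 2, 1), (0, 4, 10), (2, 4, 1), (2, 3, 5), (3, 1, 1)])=1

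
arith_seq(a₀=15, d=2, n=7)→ [15, 17, 19, 21, 23, 25, 27]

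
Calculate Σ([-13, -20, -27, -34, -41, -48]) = (-13) + (-20) + (-27) + (-34) + (-41) + (-48)
= -183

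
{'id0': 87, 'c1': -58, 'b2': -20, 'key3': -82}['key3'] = -82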